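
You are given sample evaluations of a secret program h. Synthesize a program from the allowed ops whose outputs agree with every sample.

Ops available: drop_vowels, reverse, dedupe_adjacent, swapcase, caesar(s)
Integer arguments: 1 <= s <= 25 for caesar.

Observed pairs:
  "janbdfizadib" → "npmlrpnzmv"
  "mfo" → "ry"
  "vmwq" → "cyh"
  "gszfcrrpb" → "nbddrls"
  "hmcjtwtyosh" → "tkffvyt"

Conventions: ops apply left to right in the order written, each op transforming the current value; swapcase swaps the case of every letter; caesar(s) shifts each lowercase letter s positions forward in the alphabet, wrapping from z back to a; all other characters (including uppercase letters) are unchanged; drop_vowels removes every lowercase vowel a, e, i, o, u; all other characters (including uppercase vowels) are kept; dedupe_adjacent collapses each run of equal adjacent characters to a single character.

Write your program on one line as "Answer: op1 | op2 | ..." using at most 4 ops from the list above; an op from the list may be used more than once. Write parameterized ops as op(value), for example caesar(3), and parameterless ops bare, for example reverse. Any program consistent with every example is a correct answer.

caesar(8) | reverse | caesar(4) | drop_vowels

Check, running the answer program on each example:
  "janbdfizadib" -> "rivjlnqhilqj" -> "jqlihqnljvir" -> "nupmlurpnzmv" -> "npmlrpnzmv"
  "mfo" -> "unw" -> "wnu" -> "ary" -> "ry"
  "vmwq" -> "duey" -> "yeud" -> "ciyh" -> "cyh"
  "gszfcrrpb" -> "oahnkzzxj" -> "jxzzknhao" -> "nbddorles" -> "nbddrls"
  "hmcjtwtyosh" -> "pukrbebgwap" -> "pawgbebrkup" -> "teakfifvoyt" -> "tkffvyt"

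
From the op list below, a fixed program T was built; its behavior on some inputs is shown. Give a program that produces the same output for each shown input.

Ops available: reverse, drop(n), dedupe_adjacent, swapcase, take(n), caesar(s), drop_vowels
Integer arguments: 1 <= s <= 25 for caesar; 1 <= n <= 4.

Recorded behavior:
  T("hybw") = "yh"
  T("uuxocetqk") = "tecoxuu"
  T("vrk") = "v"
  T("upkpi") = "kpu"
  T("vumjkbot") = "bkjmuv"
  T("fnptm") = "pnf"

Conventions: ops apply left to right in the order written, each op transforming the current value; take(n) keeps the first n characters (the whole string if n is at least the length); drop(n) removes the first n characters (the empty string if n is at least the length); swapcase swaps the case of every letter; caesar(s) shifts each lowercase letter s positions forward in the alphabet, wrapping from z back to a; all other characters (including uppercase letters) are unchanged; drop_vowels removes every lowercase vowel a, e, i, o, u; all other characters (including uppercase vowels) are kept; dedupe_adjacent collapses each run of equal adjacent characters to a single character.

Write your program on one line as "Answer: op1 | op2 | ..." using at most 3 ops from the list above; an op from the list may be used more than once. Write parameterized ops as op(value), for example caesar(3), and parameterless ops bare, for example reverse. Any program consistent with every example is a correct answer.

reverse | drop(2)

Check, running the answer program on each example:
  "hybw" -> "wbyh" -> "yh"
  "uuxocetqk" -> "kqtecoxuu" -> "tecoxuu"
  "vrk" -> "krv" -> "v"
  "upkpi" -> "ipkpu" -> "kpu"
  "vumjkbot" -> "tobkjmuv" -> "bkjmuv"
  "fnptm" -> "mtpnf" -> "pnf"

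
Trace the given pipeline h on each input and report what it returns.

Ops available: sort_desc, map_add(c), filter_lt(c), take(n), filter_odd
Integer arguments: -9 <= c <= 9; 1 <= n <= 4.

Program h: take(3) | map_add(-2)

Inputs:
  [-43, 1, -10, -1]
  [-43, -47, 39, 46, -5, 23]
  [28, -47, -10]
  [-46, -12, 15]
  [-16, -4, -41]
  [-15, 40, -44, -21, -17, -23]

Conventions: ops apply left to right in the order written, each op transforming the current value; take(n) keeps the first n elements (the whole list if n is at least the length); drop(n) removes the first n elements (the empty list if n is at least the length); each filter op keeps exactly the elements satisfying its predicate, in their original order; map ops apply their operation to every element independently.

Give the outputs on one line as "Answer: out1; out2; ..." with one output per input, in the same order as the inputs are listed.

Execution, op by op:
  [-43, 1, -10, -1] -> [-43, 1, -10] -> [-45, -1, -12]
  [-43, -47, 39, 46, -5, 23] -> [-43, -47, 39] -> [-45, -49, 37]
  [28, -47, -10] -> [28, -47, -10] -> [26, -49, -12]
  [-46, -12, 15] -> [-46, -12, 15] -> [-48, -14, 13]
  [-16, -4, -41] -> [-16, -4, -41] -> [-18, -6, -43]
  [-15, 40, -44, -21, -17, -23] -> [-15, 40, -44] -> [-17, 38, -46]

[-45, -1, -12]; [-45, -49, 37]; [26, -49, -12]; [-48, -14, 13]; [-18, -6, -43]; [-17, 38, -46]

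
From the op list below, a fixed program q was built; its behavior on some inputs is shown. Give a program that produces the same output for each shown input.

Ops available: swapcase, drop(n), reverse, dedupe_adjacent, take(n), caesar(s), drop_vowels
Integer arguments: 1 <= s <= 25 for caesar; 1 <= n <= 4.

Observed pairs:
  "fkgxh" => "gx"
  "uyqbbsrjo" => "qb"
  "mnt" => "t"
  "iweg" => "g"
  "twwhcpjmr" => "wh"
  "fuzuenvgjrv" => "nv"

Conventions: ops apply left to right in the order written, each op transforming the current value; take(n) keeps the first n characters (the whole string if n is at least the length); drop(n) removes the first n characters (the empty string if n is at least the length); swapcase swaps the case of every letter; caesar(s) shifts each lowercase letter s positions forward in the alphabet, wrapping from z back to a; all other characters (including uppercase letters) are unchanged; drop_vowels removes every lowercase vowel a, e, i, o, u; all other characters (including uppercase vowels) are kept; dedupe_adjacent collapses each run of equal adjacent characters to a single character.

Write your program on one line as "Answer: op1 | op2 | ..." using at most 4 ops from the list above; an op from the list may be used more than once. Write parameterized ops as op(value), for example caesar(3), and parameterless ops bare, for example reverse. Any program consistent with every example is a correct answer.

drop(1) | drop_vowels | take(3) | drop(1)

Check, running the answer program on each example:
  "fkgxh" -> "kgxh" -> "kgxh" -> "kgx" -> "gx"
  "uyqbbsrjo" -> "yqbbsrjo" -> "yqbbsrj" -> "yqb" -> "qb"
  "mnt" -> "nt" -> "nt" -> "nt" -> "t"
  "iweg" -> "weg" -> "wg" -> "wg" -> "g"
  "twwhcpjmr" -> "wwhcpjmr" -> "wwhcpjmr" -> "wwh" -> "wh"
  "fuzuenvgjrv" -> "uzuenvgjrv" -> "znvgjrv" -> "znv" -> "nv"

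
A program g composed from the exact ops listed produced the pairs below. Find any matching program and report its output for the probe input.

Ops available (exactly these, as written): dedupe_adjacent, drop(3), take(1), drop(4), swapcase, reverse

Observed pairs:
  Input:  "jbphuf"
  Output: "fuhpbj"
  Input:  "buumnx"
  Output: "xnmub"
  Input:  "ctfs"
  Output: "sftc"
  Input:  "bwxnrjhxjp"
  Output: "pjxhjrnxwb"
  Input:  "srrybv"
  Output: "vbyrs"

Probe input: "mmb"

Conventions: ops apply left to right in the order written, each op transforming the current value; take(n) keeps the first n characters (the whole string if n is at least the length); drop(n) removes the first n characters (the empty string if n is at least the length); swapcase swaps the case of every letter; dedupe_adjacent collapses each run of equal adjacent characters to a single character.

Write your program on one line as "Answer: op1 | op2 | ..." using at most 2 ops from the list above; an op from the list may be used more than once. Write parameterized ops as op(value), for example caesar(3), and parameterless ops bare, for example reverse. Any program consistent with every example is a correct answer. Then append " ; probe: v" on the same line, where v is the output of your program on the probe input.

reverse | dedupe_adjacent ; probe: "bm"

Check, running the answer program on each example:
  "jbphuf" -> "fuhpbj" -> "fuhpbj"
  "buumnx" -> "xnmuub" -> "xnmub"
  "ctfs" -> "sftc" -> "sftc"
  "bwxnrjhxjp" -> "pjxhjrnxwb" -> "pjxhjrnxwb"
  "srrybv" -> "vbyrrs" -> "vbyrs"
  probe: "mmb" -> "bmm" -> "bm"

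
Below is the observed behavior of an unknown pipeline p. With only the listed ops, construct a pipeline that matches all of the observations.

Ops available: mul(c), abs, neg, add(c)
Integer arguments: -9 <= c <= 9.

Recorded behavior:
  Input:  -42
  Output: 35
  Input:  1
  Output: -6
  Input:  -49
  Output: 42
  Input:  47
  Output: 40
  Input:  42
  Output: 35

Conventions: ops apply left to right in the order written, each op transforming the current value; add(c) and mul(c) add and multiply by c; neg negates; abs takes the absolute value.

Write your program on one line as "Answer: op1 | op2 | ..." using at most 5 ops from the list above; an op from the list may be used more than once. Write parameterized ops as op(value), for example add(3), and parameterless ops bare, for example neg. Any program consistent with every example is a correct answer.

abs | add(-8) | add(-4) | add(5)

Check, running the answer program on each example:
  -42 -> 42 -> 34 -> 30 -> 35
  1 -> 1 -> -7 -> -11 -> -6
  -49 -> 49 -> 41 -> 37 -> 42
  47 -> 47 -> 39 -> 35 -> 40
  42 -> 42 -> 34 -> 30 -> 35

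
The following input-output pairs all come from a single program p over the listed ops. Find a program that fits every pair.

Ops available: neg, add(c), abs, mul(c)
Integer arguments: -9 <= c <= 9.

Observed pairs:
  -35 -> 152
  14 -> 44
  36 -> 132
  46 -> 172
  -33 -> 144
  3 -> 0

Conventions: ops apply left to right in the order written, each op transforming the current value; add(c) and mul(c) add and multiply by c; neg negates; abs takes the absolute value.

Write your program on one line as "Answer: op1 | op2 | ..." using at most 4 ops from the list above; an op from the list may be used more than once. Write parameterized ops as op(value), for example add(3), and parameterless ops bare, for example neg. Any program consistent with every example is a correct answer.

neg | add(3) | abs | mul(4)

Check, running the answer program on each example:
  -35 -> 35 -> 38 -> 38 -> 152
  14 -> -14 -> -11 -> 11 -> 44
  36 -> -36 -> -33 -> 33 -> 132
  46 -> -46 -> -43 -> 43 -> 172
  -33 -> 33 -> 36 -> 36 -> 144
  3 -> -3 -> 0 -> 0 -> 0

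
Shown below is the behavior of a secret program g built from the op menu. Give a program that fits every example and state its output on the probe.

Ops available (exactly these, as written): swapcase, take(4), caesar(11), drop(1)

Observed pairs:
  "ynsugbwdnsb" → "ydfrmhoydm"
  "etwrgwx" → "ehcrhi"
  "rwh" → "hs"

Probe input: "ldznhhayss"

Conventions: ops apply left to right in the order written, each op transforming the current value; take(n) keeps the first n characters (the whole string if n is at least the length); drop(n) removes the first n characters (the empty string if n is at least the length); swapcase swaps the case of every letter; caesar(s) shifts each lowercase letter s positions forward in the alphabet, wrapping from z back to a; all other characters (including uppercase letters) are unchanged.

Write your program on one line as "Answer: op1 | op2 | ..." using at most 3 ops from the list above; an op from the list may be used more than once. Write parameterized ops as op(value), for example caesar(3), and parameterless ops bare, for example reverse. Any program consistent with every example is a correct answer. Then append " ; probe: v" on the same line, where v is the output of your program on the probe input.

drop(1) | caesar(11) ; probe: "okyssljdd"

Check, running the answer program on each example:
  "ynsugbwdnsb" -> "nsugbwdnsb" -> "ydfrmhoydm"
  "etwrgwx" -> "twrgwx" -> "ehcrhi"
  "rwh" -> "wh" -> "hs"
  probe: "ldznhhayss" -> "dznhhayss" -> "okyssljdd"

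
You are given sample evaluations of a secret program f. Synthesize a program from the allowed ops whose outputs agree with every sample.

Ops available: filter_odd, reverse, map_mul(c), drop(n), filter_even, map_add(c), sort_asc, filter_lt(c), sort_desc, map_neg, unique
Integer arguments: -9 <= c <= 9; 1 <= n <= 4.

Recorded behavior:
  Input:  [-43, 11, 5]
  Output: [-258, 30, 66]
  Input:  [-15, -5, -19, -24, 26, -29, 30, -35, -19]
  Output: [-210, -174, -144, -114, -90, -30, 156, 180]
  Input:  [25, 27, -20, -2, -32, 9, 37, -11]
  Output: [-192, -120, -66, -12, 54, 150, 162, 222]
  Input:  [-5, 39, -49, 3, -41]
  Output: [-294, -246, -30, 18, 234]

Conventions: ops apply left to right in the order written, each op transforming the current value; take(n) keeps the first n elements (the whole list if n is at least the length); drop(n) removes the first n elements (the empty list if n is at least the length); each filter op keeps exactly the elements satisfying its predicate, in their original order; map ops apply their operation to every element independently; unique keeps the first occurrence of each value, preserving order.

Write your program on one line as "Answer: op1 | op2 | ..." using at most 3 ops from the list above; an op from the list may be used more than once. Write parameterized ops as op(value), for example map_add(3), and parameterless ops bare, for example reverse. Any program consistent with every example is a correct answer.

unique | map_mul(6) | sort_asc

Check, running the answer program on each example:
  [-43, 11, 5] -> [-43, 11, 5] -> [-258, 66, 30] -> [-258, 30, 66]
  [-15, -5, -19, -24, 26, -29, 30, -35, -19] -> [-15, -5, -19, -24, 26, -29, 30, -35] -> [-90, -30, -114, -144, 156, -174, 180, -210] -> [-210, -174, -144, -114, -90, -30, 156, 180]
  [25, 27, -20, -2, -32, 9, 37, -11] -> [25, 27, -20, -2, -32, 9, 37, -11] -> [150, 162, -120, -12, -192, 54, 222, -66] -> [-192, -120, -66, -12, 54, 150, 162, 222]
  [-5, 39, -49, 3, -41] -> [-5, 39, -49, 3, -41] -> [-30, 234, -294, 18, -246] -> [-294, -246, -30, 18, 234]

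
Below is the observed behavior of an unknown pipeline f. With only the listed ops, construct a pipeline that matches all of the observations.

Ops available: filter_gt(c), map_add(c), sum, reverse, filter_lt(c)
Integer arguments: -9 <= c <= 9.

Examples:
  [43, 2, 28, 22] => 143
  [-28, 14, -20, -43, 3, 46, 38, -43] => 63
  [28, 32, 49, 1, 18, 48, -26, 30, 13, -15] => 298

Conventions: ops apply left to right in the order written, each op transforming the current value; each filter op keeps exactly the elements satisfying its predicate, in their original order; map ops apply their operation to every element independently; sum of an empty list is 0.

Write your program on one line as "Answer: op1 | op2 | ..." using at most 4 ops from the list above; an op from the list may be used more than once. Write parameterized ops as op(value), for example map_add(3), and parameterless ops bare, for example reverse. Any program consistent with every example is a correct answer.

reverse | map_add(3) | map_add(9) | sum

Check, running the answer program on each example:
  [43, 2, 28, 22] -> [22, 28, 2, 43] -> [25, 31, 5, 46] -> [34, 40, 14, 55] -> 143
  [-28, 14, -20, -43, 3, 46, 38, -43] -> [-43, 38, 46, 3, -43, -20, 14, -28] -> [-40, 41, 49, 6, -40, -17, 17, -25] -> [-31, 50, 58, 15, -31, -8, 26, -16] -> 63
  [28, 32, 49, 1, 18, 48, -26, 30, 13, -15] -> [-15, 13, 30, -26, 48, 18, 1, 49, 32, 28] -> [-12, 16, 33, -23, 51, 21, 4, 52, 35, 31] -> [-3, 25, 42, -14, 60, 30, 13, 61, 44, 40] -> 298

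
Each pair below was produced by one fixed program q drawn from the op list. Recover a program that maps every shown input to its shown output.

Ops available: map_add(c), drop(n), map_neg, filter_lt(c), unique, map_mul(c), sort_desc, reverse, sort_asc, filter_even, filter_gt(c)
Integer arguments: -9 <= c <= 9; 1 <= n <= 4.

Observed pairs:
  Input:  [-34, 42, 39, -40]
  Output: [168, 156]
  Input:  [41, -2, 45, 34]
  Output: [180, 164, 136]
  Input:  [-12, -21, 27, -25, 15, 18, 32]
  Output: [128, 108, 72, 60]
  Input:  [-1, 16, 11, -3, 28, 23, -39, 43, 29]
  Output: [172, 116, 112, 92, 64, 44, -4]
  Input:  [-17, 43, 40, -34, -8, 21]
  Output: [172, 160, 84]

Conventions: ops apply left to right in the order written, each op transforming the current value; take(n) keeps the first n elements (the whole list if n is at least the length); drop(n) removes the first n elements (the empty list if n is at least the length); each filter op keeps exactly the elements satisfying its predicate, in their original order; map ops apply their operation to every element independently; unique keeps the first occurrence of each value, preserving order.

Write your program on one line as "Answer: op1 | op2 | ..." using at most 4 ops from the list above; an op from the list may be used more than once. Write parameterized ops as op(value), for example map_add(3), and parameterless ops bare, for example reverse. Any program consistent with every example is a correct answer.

sort_desc | map_mul(-4) | filter_lt(8) | map_neg

Check, running the answer program on each example:
  [-34, 42, 39, -40] -> [42, 39, -34, -40] -> [-168, -156, 136, 160] -> [-168, -156] -> [168, 156]
  [41, -2, 45, 34] -> [45, 41, 34, -2] -> [-180, -164, -136, 8] -> [-180, -164, -136] -> [180, 164, 136]
  [-12, -21, 27, -25, 15, 18, 32] -> [32, 27, 18, 15, -12, -21, -25] -> [-128, -108, -72, -60, 48, 84, 100] -> [-128, -108, -72, -60] -> [128, 108, 72, 60]
  [-1, 16, 11, -3, 28, 23, -39, 43, 29] -> [43, 29, 28, 23, 16, 11, -1, -3, -39] -> [-172, -116, -112, -92, -64, -44, 4, 12, 156] -> [-172, -116, -112, -92, -64, -44, 4] -> [172, 116, 112, 92, 64, 44, -4]
  [-17, 43, 40, -34, -8, 21] -> [43, 40, 21, -8, -17, -34] -> [-172, -160, -84, 32, 68, 136] -> [-172, -160, -84] -> [172, 160, 84]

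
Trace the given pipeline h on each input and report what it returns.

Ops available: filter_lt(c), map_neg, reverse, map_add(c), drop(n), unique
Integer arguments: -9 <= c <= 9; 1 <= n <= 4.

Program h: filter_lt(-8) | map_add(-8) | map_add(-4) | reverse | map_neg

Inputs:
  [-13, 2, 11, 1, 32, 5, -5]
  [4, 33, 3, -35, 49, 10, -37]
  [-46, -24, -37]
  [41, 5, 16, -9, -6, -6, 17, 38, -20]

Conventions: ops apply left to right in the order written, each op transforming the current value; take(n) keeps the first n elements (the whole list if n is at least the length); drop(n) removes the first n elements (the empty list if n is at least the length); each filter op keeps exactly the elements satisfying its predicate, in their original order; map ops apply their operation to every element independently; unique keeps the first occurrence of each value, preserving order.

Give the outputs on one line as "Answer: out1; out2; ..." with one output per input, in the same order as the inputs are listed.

[25]; [49, 47]; [49, 36, 58]; [32, 21]

Execution, op by op:
  [-13, 2, 11, 1, 32, 5, -5] -> [-13] -> [-21] -> [-25] -> [-25] -> [25]
  [4, 33, 3, -35, 49, 10, -37] -> [-35, -37] -> [-43, -45] -> [-47, -49] -> [-49, -47] -> [49, 47]
  [-46, -24, -37] -> [-46, -24, -37] -> [-54, -32, -45] -> [-58, -36, -49] -> [-49, -36, -58] -> [49, 36, 58]
  [41, 5, 16, -9, -6, -6, 17, 38, -20] -> [-9, -20] -> [-17, -28] -> [-21, -32] -> [-32, -21] -> [32, 21]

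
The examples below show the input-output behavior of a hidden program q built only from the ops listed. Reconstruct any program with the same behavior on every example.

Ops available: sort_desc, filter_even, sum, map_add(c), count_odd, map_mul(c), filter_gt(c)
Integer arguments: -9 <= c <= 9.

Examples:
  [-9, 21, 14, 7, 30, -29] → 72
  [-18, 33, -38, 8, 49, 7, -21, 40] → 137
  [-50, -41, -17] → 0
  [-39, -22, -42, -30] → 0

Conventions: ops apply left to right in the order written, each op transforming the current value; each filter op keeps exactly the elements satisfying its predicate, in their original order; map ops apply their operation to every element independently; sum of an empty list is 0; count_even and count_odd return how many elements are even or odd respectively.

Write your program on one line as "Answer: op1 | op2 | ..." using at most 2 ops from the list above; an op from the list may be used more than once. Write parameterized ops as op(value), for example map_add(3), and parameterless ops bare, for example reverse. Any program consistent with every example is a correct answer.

filter_gt(0) | sum

Check, running the answer program on each example:
  [-9, 21, 14, 7, 30, -29] -> [21, 14, 7, 30] -> 72
  [-18, 33, -38, 8, 49, 7, -21, 40] -> [33, 8, 49, 7, 40] -> 137
  [-50, -41, -17] -> [] -> 0
  [-39, -22, -42, -30] -> [] -> 0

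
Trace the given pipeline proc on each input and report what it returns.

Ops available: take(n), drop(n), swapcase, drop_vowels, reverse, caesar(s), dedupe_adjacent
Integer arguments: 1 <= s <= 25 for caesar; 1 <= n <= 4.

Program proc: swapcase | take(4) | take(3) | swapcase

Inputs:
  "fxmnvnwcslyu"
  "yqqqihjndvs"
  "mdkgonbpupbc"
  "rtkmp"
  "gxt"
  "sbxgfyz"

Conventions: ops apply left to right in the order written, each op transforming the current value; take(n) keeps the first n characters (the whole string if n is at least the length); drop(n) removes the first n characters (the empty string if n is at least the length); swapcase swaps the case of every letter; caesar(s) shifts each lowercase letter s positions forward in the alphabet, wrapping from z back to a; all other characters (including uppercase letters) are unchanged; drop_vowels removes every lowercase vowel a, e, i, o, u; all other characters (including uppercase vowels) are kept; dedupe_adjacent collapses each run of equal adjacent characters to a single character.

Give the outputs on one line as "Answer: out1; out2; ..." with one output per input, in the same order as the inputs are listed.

Execution, op by op:
  "fxmnvnwcslyu" -> "FXMNVNWCSLYU" -> "FXMN" -> "FXM" -> "fxm"
  "yqqqihjndvs" -> "YQQQIHJNDVS" -> "YQQQ" -> "YQQ" -> "yqq"
  "mdkgonbpupbc" -> "MDKGONBPUPBC" -> "MDKG" -> "MDK" -> "mdk"
  "rtkmp" -> "RTKMP" -> "RTKM" -> "RTK" -> "rtk"
  "gxt" -> "GXT" -> "GXT" -> "GXT" -> "gxt"
  "sbxgfyz" -> "SBXGFYZ" -> "SBXG" -> "SBX" -> "sbx"

"fxm"; "yqq"; "mdk"; "rtk"; "gxt"; "sbx"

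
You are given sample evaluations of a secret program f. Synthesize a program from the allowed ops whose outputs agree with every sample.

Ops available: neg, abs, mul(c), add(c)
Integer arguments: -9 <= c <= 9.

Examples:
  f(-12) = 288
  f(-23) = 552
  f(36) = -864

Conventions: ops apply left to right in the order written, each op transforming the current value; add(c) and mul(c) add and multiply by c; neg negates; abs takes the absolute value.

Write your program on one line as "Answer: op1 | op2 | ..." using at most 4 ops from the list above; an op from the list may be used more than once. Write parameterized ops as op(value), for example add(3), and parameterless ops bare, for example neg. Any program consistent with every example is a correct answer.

mul(8) | mul(-1) | mul(3)

Check, running the answer program on each example:
  -12 -> -96 -> 96 -> 288
  -23 -> -184 -> 184 -> 552
  36 -> 288 -> -288 -> -864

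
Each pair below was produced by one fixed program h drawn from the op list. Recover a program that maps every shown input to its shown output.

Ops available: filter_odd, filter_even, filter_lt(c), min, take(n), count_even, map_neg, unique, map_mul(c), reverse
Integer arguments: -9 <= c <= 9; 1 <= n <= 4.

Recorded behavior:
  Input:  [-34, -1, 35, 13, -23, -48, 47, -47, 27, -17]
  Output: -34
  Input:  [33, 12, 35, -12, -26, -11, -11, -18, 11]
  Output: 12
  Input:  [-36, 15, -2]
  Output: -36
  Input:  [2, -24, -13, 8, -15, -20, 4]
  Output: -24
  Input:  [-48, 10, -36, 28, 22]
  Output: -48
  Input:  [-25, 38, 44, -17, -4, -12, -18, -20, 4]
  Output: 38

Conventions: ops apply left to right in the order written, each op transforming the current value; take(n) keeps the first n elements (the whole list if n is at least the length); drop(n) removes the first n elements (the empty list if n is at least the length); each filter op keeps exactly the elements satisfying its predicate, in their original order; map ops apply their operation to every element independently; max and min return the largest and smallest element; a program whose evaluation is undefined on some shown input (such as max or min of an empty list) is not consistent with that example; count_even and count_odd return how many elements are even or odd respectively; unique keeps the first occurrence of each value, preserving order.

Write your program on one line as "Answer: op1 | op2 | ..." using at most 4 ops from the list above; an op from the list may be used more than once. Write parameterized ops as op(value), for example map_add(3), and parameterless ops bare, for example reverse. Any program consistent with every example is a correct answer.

unique | take(3) | filter_even | min

Check, running the answer program on each example:
  [-34, -1, 35, 13, -23, -48, 47, -47, 27, -17] -> [-34, -1, 35, 13, -23, -48, 47, -47, 27, -17] -> [-34, -1, 35] -> [-34] -> -34
  [33, 12, 35, -12, -26, -11, -11, -18, 11] -> [33, 12, 35, -12, -26, -11, -18, 11] -> [33, 12, 35] -> [12] -> 12
  [-36, 15, -2] -> [-36, 15, -2] -> [-36, 15, -2] -> [-36, -2] -> -36
  [2, -24, -13, 8, -15, -20, 4] -> [2, -24, -13, 8, -15, -20, 4] -> [2, -24, -13] -> [2, -24] -> -24
  [-48, 10, -36, 28, 22] -> [-48, 10, -36, 28, 22] -> [-48, 10, -36] -> [-48, 10, -36] -> -48
  [-25, 38, 44, -17, -4, -12, -18, -20, 4] -> [-25, 38, 44, -17, -4, -12, -18, -20, 4] -> [-25, 38, 44] -> [38, 44] -> 38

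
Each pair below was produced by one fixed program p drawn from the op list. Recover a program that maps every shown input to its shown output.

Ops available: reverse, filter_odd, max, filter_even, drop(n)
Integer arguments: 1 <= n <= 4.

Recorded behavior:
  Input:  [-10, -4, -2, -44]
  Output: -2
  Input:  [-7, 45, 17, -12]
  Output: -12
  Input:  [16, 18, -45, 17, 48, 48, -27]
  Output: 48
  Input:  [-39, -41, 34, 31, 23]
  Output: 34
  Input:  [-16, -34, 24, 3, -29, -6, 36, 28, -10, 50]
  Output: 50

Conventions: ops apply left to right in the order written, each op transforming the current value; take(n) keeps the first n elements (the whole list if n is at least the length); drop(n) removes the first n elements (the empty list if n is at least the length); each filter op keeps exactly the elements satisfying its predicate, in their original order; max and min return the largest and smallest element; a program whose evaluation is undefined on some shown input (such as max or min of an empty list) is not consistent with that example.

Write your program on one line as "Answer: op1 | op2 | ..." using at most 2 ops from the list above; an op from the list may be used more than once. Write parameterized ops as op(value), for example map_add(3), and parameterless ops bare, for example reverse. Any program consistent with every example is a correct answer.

filter_even | max

Check, running the answer program on each example:
  [-10, -4, -2, -44] -> [-10, -4, -2, -44] -> -2
  [-7, 45, 17, -12] -> [-12] -> -12
  [16, 18, -45, 17, 48, 48, -27] -> [16, 18, 48, 48] -> 48
  [-39, -41, 34, 31, 23] -> [34] -> 34
  [-16, -34, 24, 3, -29, -6, 36, 28, -10, 50] -> [-16, -34, 24, -6, 36, 28, -10, 50] -> 50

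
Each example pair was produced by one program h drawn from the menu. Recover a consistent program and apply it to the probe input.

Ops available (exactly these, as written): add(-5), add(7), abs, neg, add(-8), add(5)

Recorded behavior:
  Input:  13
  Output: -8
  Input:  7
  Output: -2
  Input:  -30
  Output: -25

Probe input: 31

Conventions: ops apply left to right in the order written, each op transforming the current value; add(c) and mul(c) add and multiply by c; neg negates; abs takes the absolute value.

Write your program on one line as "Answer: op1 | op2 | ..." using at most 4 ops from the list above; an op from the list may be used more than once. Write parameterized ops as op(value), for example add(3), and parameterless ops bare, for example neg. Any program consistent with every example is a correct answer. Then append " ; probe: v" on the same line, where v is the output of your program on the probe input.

abs | add(-5) | neg ; probe: -26

Check, running the answer program on each example:
  13 -> 13 -> 8 -> -8
  7 -> 7 -> 2 -> -2
  -30 -> 30 -> 25 -> -25
  probe: 31 -> 31 -> 26 -> -26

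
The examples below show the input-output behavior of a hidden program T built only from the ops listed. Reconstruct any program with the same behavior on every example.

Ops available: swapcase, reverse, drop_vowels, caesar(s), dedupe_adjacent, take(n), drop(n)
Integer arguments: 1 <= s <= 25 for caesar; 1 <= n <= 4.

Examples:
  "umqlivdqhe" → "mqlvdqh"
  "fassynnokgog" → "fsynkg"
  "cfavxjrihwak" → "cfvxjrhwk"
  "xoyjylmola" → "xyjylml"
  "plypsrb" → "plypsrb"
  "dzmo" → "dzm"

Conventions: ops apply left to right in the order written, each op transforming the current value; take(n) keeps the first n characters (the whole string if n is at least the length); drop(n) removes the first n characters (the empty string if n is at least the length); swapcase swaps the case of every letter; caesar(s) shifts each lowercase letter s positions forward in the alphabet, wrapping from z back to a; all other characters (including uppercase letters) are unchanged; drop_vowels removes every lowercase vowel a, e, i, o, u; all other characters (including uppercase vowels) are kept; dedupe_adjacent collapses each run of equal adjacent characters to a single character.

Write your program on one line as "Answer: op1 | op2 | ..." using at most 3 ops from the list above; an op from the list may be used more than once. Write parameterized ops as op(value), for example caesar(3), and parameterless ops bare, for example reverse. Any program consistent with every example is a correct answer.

drop_vowels | dedupe_adjacent

Check, running the answer program on each example:
  "umqlivdqhe" -> "mqlvdqh" -> "mqlvdqh"
  "fassynnokgog" -> "fssynnkgg" -> "fsynkg"
  "cfavxjrihwak" -> "cfvxjrhwk" -> "cfvxjrhwk"
  "xoyjylmola" -> "xyjylml" -> "xyjylml"
  "plypsrb" -> "plypsrb" -> "plypsrb"
  "dzmo" -> "dzm" -> "dzm"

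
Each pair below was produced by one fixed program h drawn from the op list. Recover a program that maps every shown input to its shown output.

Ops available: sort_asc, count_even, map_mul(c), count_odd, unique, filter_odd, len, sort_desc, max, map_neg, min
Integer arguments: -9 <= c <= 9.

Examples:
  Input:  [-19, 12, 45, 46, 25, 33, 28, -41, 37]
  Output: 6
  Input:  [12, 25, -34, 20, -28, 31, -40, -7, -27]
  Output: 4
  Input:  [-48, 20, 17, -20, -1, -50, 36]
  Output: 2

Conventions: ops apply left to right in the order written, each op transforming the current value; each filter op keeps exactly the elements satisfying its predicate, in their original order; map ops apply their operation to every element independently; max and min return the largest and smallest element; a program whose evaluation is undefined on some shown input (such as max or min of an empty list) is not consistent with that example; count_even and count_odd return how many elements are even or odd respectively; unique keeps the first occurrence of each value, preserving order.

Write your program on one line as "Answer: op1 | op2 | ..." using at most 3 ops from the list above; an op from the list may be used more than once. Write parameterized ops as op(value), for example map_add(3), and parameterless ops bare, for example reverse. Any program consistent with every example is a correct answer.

filter_odd | map_neg | len

Check, running the answer program on each example:
  [-19, 12, 45, 46, 25, 33, 28, -41, 37] -> [-19, 45, 25, 33, -41, 37] -> [19, -45, -25, -33, 41, -37] -> 6
  [12, 25, -34, 20, -28, 31, -40, -7, -27] -> [25, 31, -7, -27] -> [-25, -31, 7, 27] -> 4
  [-48, 20, 17, -20, -1, -50, 36] -> [17, -1] -> [-17, 1] -> 2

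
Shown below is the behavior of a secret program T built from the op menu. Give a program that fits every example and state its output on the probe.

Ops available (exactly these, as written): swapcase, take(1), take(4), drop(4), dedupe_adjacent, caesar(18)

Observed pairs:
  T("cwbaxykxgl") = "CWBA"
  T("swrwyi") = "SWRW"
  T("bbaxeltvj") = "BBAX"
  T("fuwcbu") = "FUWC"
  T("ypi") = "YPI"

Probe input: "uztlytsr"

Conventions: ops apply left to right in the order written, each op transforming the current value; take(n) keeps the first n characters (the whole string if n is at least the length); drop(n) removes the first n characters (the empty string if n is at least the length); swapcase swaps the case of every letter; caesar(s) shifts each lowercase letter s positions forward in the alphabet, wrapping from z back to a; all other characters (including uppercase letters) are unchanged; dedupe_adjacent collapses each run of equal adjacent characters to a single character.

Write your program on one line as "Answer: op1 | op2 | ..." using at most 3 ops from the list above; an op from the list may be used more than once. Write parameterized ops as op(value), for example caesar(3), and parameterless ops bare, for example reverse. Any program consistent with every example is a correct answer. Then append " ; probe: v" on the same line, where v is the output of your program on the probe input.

take(4) | swapcase ; probe: "UZTL"

Check, running the answer program on each example:
  "cwbaxykxgl" -> "cwba" -> "CWBA"
  "swrwyi" -> "swrw" -> "SWRW"
  "bbaxeltvj" -> "bbax" -> "BBAX"
  "fuwcbu" -> "fuwc" -> "FUWC"
  "ypi" -> "ypi" -> "YPI"
  probe: "uztlytsr" -> "uztl" -> "UZTL"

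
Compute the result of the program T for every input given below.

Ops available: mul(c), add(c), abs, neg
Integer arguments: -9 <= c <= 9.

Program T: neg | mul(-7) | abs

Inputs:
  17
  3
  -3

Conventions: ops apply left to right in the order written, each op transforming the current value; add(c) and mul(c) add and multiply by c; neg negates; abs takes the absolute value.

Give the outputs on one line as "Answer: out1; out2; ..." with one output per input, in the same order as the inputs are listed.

Execution, op by op:
  17 -> -17 -> 119 -> 119
  3 -> -3 -> 21 -> 21
  -3 -> 3 -> -21 -> 21

119; 21; 21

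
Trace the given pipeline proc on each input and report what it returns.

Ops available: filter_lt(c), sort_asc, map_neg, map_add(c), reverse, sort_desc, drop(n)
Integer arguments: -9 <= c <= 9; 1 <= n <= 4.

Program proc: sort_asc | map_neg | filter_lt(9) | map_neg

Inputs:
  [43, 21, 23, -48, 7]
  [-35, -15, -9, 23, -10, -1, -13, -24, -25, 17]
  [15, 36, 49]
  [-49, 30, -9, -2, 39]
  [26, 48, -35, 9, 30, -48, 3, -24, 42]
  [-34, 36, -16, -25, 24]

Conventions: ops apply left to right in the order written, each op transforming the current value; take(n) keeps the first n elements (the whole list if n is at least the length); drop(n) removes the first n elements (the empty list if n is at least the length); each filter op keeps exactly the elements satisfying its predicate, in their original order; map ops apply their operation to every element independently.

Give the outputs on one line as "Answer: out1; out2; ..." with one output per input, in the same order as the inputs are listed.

[7, 21, 23, 43]; [-1, 17, 23]; [15, 36, 49]; [-2, 30, 39]; [3, 9, 26, 30, 42, 48]; [24, 36]

Execution, op by op:
  [43, 21, 23, -48, 7] -> [-48, 7, 21, 23, 43] -> [48, -7, -21, -23, -43] -> [-7, -21, -23, -43] -> [7, 21, 23, 43]
  [-35, -15, -9, 23, -10, -1, -13, -24, -25, 17] -> [-35, -25, -24, -15, -13, -10, -9, -1, 17, 23] -> [35, 25, 24, 15, 13, 10, 9, 1, -17, -23] -> [1, -17, -23] -> [-1, 17, 23]
  [15, 36, 49] -> [15, 36, 49] -> [-15, -36, -49] -> [-15, -36, -49] -> [15, 36, 49]
  [-49, 30, -9, -2, 39] -> [-49, -9, -2, 30, 39] -> [49, 9, 2, -30, -39] -> [2, -30, -39] -> [-2, 30, 39]
  [26, 48, -35, 9, 30, -48, 3, -24, 42] -> [-48, -35, -24, 3, 9, 26, 30, 42, 48] -> [48, 35, 24, -3, -9, -26, -30, -42, -48] -> [-3, -9, -26, -30, -42, -48] -> [3, 9, 26, 30, 42, 48]
  [-34, 36, -16, -25, 24] -> [-34, -25, -16, 24, 36] -> [34, 25, 16, -24, -36] -> [-24, -36] -> [24, 36]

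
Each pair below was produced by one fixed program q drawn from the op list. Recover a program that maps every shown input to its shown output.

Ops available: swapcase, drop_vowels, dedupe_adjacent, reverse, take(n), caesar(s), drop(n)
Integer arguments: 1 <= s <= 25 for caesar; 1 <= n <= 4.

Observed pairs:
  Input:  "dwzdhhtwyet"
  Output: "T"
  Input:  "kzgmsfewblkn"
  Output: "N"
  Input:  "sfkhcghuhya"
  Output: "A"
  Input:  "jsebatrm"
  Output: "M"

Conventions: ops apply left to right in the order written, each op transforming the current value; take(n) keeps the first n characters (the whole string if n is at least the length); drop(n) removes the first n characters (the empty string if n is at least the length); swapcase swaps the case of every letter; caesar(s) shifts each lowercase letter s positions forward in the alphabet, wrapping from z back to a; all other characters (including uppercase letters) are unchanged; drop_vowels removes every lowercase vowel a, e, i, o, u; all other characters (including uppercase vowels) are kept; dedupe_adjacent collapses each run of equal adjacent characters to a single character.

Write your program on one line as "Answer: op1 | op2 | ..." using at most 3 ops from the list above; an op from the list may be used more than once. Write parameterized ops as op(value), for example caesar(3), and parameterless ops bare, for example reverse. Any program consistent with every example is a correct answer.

reverse | take(1) | swapcase

Check, running the answer program on each example:
  "dwzdhhtwyet" -> "teywthhdzwd" -> "t" -> "T"
  "kzgmsfewblkn" -> "nklbwefsmgzk" -> "n" -> "N"
  "sfkhcghuhya" -> "ayhuhgchkfs" -> "a" -> "A"
  "jsebatrm" -> "mrtabesj" -> "m" -> "M"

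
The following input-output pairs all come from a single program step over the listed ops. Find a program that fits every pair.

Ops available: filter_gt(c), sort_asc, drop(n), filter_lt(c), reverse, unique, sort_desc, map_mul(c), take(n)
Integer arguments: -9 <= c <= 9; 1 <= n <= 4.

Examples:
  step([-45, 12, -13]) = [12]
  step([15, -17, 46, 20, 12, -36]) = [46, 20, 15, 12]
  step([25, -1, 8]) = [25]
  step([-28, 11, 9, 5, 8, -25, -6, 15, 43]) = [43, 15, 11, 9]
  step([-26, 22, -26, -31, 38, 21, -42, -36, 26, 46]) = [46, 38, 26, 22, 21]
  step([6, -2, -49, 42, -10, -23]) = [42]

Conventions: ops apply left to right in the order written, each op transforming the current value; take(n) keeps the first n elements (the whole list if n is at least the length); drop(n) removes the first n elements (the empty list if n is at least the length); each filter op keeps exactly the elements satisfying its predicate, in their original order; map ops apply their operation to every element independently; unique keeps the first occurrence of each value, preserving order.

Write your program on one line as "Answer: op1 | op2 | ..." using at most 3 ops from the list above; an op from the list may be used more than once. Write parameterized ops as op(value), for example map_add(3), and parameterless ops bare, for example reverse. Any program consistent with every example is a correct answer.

sort_asc | reverse | filter_gt(8)

Check, running the answer program on each example:
  [-45, 12, -13] -> [-45, -13, 12] -> [12, -13, -45] -> [12]
  [15, -17, 46, 20, 12, -36] -> [-36, -17, 12, 15, 20, 46] -> [46, 20, 15, 12, -17, -36] -> [46, 20, 15, 12]
  [25, -1, 8] -> [-1, 8, 25] -> [25, 8, -1] -> [25]
  [-28, 11, 9, 5, 8, -25, -6, 15, 43] -> [-28, -25, -6, 5, 8, 9, 11, 15, 43] -> [43, 15, 11, 9, 8, 5, -6, -25, -28] -> [43, 15, 11, 9]
  [-26, 22, -26, -31, 38, 21, -42, -36, 26, 46] -> [-42, -36, -31, -26, -26, 21, 22, 26, 38, 46] -> [46, 38, 26, 22, 21, -26, -26, -31, -36, -42] -> [46, 38, 26, 22, 21]
  [6, -2, -49, 42, -10, -23] -> [-49, -23, -10, -2, 6, 42] -> [42, 6, -2, -10, -23, -49] -> [42]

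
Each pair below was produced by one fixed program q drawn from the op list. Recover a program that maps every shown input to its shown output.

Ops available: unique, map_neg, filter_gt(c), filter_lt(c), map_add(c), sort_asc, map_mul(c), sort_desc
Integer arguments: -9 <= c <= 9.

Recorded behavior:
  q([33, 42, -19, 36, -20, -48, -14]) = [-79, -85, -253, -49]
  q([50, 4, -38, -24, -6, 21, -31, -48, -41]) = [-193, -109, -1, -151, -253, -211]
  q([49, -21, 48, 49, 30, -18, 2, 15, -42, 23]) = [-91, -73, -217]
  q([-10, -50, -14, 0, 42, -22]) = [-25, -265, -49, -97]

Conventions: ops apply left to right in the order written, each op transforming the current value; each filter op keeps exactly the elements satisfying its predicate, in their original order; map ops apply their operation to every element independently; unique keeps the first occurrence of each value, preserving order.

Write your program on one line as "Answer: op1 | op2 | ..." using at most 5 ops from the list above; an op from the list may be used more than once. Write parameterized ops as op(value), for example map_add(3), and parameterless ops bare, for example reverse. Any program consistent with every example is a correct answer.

map_add(5) | map_mul(6) | filter_lt(-3) | map_add(5)

Check, running the answer program on each example:
  [33, 42, -19, 36, -20, -48, -14] -> [38, 47, -14, 41, -15, -43, -9] -> [228, 282, -84, 246, -90, -258, -54] -> [-84, -90, -258, -54] -> [-79, -85, -253, -49]
  [50, 4, -38, -24, -6, 21, -31, -48, -41] -> [55, 9, -33, -19, -1, 26, -26, -43, -36] -> [330, 54, -198, -114, -6, 156, -156, -258, -216] -> [-198, -114, -6, -156, -258, -216] -> [-193, -109, -1, -151, -253, -211]
  [49, -21, 48, 49, 30, -18, 2, 15, -42, 23] -> [54, -16, 53, 54, 35, -13, 7, 20, -37, 28] -> [324, -96, 318, 324, 210, -78, 42, 120, -222, 168] -> [-96, -78, -222] -> [-91, -73, -217]
  [-10, -50, -14, 0, 42, -22] -> [-5, -45, -9, 5, 47, -17] -> [-30, -270, -54, 30, 282, -102] -> [-30, -270, -54, -102] -> [-25, -265, -49, -97]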